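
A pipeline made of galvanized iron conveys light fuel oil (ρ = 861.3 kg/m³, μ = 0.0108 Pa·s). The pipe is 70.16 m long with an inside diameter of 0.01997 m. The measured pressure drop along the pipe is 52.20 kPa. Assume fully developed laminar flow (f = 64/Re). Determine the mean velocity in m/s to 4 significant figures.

For laminar flow, f = 64/Re with Re = ρVD/μ, so Darcy-Weisbach reduces to ΔP = 32μLV/D². Solving for V: V = ΔP·D²/(32μL) = 5.22e+04·(0.01997)²/(32·0.0108·70.16) = 0.8585 m/s.
Check: Re = ρVD/μ = 861.3·0.8585·0.01997/0.0108 = 1367 < 2300, so the laminar assumption holds.

V ≈ 0.8585 m/s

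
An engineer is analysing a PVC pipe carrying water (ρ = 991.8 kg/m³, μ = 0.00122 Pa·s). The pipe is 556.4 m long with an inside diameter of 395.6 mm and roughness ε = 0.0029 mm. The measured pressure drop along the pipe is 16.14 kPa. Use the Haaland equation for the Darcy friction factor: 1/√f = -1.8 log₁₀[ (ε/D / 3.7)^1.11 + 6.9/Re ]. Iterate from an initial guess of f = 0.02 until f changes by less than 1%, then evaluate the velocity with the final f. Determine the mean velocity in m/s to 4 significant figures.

V ≈ 1.307 m/s

Rearranging Darcy-Weisbach: V = √(2·ΔP·D/(f·L·ρ)). With ε/D = 2.9e-06/0.3956 = 7.33e-06, iterate starting from f = 0.02:
  f = 0.02 → V = √(2·1.614e+04·0.3956/(0.02·556.4·991.8)) = 1.076 m/s; Re = ρVD/μ = 3.459e+05; f → 0.01403
  f = 0.01403 → V = 1.284 m/s; Re = 4.13e+05; f → 0.01359
  f = 0.01359 → V = 1.305 m/s; Re = 4.196e+05; f → 0.01355
Converged (Δf/f < 1%). With the final f = 0.01355: V = √(2·1.614e+04·0.3956/(0.01355·556.4·991.8)) = 1.307 m/s.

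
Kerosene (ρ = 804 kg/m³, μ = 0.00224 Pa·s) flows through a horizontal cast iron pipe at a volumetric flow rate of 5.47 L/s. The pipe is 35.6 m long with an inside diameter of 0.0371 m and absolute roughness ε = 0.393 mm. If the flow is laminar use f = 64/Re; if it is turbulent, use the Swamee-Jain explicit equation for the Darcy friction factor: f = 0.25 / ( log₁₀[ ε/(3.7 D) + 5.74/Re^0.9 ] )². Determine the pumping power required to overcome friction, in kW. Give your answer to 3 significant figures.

P ≈ 2.15 kW

Q = 5.47 L/s = 5.47/1000 = 0.00547 m³/s.
Cross-sectional area A = πD²/4 = π(0.0371)²/4 = 0.001081 m²; mean velocity V = Q/A = 0.00547/0.001081 = 5.06 m/s.
Reynolds number Re = ρVD/μ = 804 · 5.06 · 0.0371 / 0.00224 = 6.738e+04.
Re > 4000 → turbulent. Relative roughness ε/D = 0.000393/0.0371 = 0.0106. Swamee-Jain: f = 0.25/(log₁₀[0.0106/3.7 + 5.74/6.738e+04^0.9])² = 0.25/(log₁₀[0.00286 + 0.000259])² = 0.25/(-2.506)² = 0.03982.
Darcy-Weisbach: ΔP = f(L/D)(ρV²/2) = 0.03982·(35.6/0.0371)·(804·5.06²/2) = 0.03982·959.6·1.029e+04 = 3.933e+05 Pa.
Pumping power P = QΔP = 0.00547·3.933e+05 = 2151 W = 2.15 kW.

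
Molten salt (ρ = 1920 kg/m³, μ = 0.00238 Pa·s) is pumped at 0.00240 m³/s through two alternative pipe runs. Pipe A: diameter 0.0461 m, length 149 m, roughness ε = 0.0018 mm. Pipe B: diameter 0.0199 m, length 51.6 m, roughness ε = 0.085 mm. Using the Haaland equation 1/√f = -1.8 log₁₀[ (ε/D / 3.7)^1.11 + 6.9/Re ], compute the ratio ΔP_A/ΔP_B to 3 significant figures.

ΔP_A/ΔP_B ≈ 0.0298

Pipe A: V = Q/A = 0.0024/0.001669 = 1.438 m/s; Re = 5.347e+04; ε/D = 3.9e-05; Haaland → f = 0.02051; ΔP_A = f(L/D)(ρV²/2) = 1.316e+05 Pa.
Pipe B: V = Q/A = 0.0024/0.000311 = 7.716 m/s; Re = 1.239e+05; ε/D = 0.00427; Haaland → f = 0.02979; ΔP_B = f(L/D)(ρV²/2) = 4.415e+06 Pa.
ΔP_A/ΔP_B = 1.316e+05/4.415e+06 = 0.0298.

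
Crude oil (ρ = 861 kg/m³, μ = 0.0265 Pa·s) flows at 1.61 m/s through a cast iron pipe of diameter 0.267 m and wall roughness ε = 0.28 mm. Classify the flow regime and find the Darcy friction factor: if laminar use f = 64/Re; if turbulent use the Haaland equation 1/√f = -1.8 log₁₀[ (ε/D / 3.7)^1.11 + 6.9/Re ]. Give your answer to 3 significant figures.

f ≈ 0.0299

Re = ρVD/μ = 861·1.61·0.267/0.0265 = 1.397e+04.
Re > 4000 → turbulent. ε/D = 0.00028/0.267 = 0.00105; Haaland: 1/√f = -1.8 log₁₀[0.000115 + 0.000494] = 5.787, so f = 0.02986.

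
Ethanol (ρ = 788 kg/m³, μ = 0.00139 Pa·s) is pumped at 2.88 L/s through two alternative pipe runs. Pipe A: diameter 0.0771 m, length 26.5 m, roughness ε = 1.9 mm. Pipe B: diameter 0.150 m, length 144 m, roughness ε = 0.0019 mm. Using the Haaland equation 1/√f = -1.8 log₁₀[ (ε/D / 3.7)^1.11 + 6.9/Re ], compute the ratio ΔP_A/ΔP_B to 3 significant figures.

Pipe A: V = Q/A = 0.00288/0.004669 = 0.6169 m/s; Re = 2.696e+04; ε/D = 0.0246; Haaland → f = 0.05413; ΔP_A = f(L/D)(ρV²/2) = 2789 Pa.
Pipe B: V = Q/A = 0.00288/0.01767 = 0.163 m/s; Re = 1.386e+04; ε/D = 1.27e-05; Haaland → f = 0.02831; ΔP_B = f(L/D)(ρV²/2) = 284.4 Pa.
ΔP_A/ΔP_B = 2789/284.4 = 9.81.

ΔP_A/ΔP_B ≈ 9.81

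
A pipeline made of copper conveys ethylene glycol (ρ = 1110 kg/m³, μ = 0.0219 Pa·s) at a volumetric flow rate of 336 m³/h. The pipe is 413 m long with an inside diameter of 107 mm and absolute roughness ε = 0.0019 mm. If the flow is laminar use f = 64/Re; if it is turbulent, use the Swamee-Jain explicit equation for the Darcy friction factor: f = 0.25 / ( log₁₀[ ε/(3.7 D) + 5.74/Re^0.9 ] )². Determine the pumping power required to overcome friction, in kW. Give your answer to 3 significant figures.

Q = 336 m³/h = 336/3600 = 0.09333 m³/s.
Cross-sectional area A = πD²/4 = π(0.107)²/4 = 0.008992 m²; mean velocity V = Q/A = 0.09333/0.008992 = 10.38 m/s.
Reynolds number Re = ρVD/μ = 1110 · 10.38 · 0.107 / 0.0219 = 5.629e+04.
Re > 4000 → turbulent. Relative roughness ε/D = 1.9e-06/0.107 = 1.78e-05. Swamee-Jain: f = 0.25/(log₁₀[1.78e-05/3.7 + 5.74/5.629e+04^0.9])² = 0.25/(log₁₀[4.8e-06 + 0.000304])² = 0.25/(-3.51)² = 0.0203.
Darcy-Weisbach: ΔP = f(L/D)(ρV²/2) = 0.0203·(413/0.107)·(1110·10.38²/2) = 0.0203·3860·5.979e+04 = 4.684e+06 Pa.
Pumping power P = QΔP = 0.09333·4.684e+06 = 437200 W = 437 kW.

P ≈ 437 kW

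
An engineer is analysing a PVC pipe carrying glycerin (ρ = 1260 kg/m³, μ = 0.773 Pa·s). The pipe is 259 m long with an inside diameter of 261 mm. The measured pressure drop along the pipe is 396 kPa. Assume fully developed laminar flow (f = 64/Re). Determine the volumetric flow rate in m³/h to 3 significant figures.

Q ≈ 811 m³/h

For laminar flow, f = 64/Re with Re = ρVD/μ, so Darcy-Weisbach reduces to ΔP = 32μLV/D². Solving for V: V = ΔP·D²/(32μL) = 3.96e+05·(0.261)²/(32·0.773·259) = 4.211 m/s.
Check: Re = ρVD/μ = 1260·4.211·0.261/0.773 = 1791 < 2300, so the laminar assumption holds.
Q = V·A = 4.211·(π/4·0.261²) = 0.2253 m³/s = 811 m³/h.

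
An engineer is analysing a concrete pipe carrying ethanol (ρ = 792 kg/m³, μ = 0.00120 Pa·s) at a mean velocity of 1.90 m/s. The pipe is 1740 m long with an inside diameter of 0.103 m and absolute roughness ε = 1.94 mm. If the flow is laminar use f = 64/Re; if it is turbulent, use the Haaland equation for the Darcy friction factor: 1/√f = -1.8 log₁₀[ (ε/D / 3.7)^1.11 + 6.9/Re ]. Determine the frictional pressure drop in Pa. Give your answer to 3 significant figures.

Reynolds number Re = ρVD/μ = 792 · 1.9 · 0.103 / 0.0012 = 1.292e+05.
Re > 4000 → turbulent. Relative roughness ε/D = 0.00194/0.103 = 0.0188. Haaland: 1/√f = -1.8 log₁₀[(0.0188/3.7)^1.11 + 6.9/1.292e+05] = -1.8 log₁₀[0.00285 + 5.34e-05] = 4.567, so f = 0.04794.
Darcy-Weisbach: ΔP = f(L/D)(ρV²/2) = 0.04794·(1740/0.103)·(792·1.9²/2) = 0.04794·1.689e+04·1430 = 1.158e+06 Pa.

ΔP ≈ 1.16×10^6 Pa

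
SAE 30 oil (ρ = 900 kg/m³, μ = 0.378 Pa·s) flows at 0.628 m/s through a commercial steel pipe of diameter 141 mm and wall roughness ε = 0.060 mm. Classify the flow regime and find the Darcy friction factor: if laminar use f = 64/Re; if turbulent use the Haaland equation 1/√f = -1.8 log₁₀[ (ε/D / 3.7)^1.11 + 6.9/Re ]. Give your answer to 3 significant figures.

f ≈ 0.304

Re = ρVD/μ = 900·0.628·0.141/0.378 = 210.8.
Re < 2300 → laminar, so f = 64/Re = 0.3036 (roughness is irrelevant in laminar flow).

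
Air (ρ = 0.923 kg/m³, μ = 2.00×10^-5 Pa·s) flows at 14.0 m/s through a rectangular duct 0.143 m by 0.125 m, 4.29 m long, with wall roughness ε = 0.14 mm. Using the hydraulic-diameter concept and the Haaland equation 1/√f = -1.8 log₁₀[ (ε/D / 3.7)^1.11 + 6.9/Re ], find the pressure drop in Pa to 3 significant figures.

ΔP ≈ 65.3 Pa

Hydraulic diameter D_h = 4A/P = 4·(0.143·0.125)/(2·(0.143+0.125)) = 0.0715/0.536 = 0.1334 m.
Re = ρVD_h/μ = 0.923·14·0.1334/2e-05 = 8.619e+04.
ε/D_h = 0.00014/0.1334 = 0.00105; Haaland gives 1/√f = -1.8 log₁₀[0.000116+8.01e-05] = 6.676, so f = 0.02244.
ΔP = f(L/D_h)(ρV²/2) = 0.02244·4.29/0.1334·90.45 = 65.28 Pa.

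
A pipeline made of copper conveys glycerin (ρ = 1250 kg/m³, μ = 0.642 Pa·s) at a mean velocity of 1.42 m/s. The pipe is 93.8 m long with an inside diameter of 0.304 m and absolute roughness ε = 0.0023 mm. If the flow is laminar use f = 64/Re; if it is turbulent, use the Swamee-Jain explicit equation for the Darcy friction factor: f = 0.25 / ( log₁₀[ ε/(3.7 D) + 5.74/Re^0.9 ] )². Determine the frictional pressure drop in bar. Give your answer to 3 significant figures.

Reynolds number Re = ρVD/μ = 1250 · 1.42 · 0.304 / 0.642 = 840.5.
Re < 2300 → laminar flow, so f = 64/Re = 64/840.5 = 0.07615 (the turbulent correlation is not needed).
Darcy-Weisbach: ΔP = f(L/D)(ρV²/2) = 0.07615·(93.8/0.304)·(1250·1.42²/2) = 0.07615·308.6·1260 = 2.961e+04 Pa.
ΔP = 2.961e+04 Pa = 0.296 bar.

ΔP ≈ 0.296 bar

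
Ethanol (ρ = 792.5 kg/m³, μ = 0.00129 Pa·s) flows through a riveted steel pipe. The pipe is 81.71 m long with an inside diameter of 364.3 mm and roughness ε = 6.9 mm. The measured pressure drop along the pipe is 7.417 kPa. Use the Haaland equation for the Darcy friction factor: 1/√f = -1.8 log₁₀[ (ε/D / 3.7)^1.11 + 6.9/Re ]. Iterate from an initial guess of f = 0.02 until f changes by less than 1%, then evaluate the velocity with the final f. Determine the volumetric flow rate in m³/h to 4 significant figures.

Rearranging Darcy-Weisbach: V = √(2·ΔP·D/(f·L·ρ)). With ε/D = 0.0069/0.3643 = 0.0189, iterate starting from f = 0.02:
  f = 0.02 → V = √(2·7417·0.3643/(0.02·81.71·792.5)) = 2.043 m/s; Re = ρVD/μ = 4.572e+05; f → 0.04782
  f = 0.04782 → V = 1.321 m/s; Re = 2.957e+05; f → 0.04787
Converged (Δf/f < 1%). With the final f = 0.04787: V = √(2·7417·0.3643/(0.04787·81.71·792.5)) = 1.32 m/s.
Q = V·A = 1.32·(π/4·0.3643²) = 0.1376 m³/s = 495.5 m³/h.

Q ≈ 495.5 m³/h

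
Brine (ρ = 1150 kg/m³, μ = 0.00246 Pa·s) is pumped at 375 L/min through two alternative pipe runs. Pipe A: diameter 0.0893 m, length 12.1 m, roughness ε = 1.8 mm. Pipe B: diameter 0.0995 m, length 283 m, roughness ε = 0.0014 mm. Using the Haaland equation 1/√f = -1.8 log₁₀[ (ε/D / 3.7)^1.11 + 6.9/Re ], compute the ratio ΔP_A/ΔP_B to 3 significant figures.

ΔP_A/ΔP_B ≈ 0.165

Pipe A: V = Q/A = 0.00625/0.006263 = 0.9979 m/s; Re = 4.166e+04; ε/D = 0.0202; Haaland → f = 0.04978; ΔP_A = f(L/D)(ρV²/2) = 3862 Pa.
Pipe B: V = Q/A = 0.00625/0.007776 = 0.8038 m/s; Re = 3.739e+04; ε/D = 1.41e-05; Haaland → f = 0.02216; ΔP_B = f(L/D)(ρV²/2) = 2.342e+04 Pa.
ΔP_A/ΔP_B = 3862/2.342e+04 = 0.165.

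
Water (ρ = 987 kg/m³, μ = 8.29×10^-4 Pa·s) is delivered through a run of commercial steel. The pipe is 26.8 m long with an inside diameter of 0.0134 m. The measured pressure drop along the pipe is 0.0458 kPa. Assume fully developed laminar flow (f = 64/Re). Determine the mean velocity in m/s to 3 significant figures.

For laminar flow, f = 64/Re with Re = ρVD/μ, so Darcy-Weisbach reduces to ΔP = 32μLV/D². Solving for V: V = ΔP·D²/(32μL) = 45.8·(0.0134)²/(32·0.000829·26.8) = 0.01157 m/s.
Check: Re = ρVD/μ = 987·0.01157·0.0134/0.000829 = 184.5 < 2300, so the laminar assumption holds.

V ≈ 0.0116 m/s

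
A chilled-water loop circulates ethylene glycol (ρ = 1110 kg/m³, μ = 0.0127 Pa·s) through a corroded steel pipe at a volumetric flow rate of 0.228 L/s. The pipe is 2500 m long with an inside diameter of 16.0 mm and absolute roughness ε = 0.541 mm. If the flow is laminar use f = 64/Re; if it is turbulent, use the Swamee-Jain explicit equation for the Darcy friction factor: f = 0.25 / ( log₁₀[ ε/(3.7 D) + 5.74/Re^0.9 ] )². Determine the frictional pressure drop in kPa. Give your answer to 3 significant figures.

ΔP ≈ 4500 kPa

Q = 0.228 L/s = 0.228/1000 = 0.000228 m³/s.
Cross-sectional area A = πD²/4 = π(0.016)²/4 = 0.0002011 m²; mean velocity V = Q/A = 0.000228/0.0002011 = 1.134 m/s.
Reynolds number Re = ρVD/μ = 1110 · 1.134 · 0.016 / 0.0127 = 1586.
Re < 2300 → laminar flow, so f = 64/Re = 64/1586 = 0.04036 (the turbulent correlation is not needed).
Darcy-Weisbach: ΔP = f(L/D)(ρV²/2) = 0.04036·(2500/0.016)·(1110·1.134²/2) = 0.04036·1.562e+05·713.7 = 4.5e+06 Pa.
ΔP = 4.5e+06 Pa = 4500 kPa.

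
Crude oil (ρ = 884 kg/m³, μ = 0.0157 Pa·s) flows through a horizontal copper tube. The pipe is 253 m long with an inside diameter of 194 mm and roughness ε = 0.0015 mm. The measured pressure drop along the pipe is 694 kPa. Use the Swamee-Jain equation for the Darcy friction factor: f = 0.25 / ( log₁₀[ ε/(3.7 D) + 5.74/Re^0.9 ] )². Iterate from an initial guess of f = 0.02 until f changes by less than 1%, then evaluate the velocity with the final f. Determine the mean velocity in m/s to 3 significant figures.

Rearranging Darcy-Weisbach: V = √(2·ΔP·D/(f·L·ρ)). With ε/D = 1.5e-06/0.194 = 7.73e-06, iterate starting from f = 0.02:
  f = 0.02 → V = √(2·6.94e+05·0.194/(0.02·253·884)) = 7.759 m/s; Re = ρVD/μ = 8.475e+04; f → 0.01854
  f = 0.01854 → V = 8.059 m/s; Re = 8.803e+04; f → 0.01839
Converged (Δf/f < 1%). With the final f = 0.01839: V = √(2·6.94e+05·0.194/(0.01839·253·884)) = 8.091 m/s.

V ≈ 8.09 m/s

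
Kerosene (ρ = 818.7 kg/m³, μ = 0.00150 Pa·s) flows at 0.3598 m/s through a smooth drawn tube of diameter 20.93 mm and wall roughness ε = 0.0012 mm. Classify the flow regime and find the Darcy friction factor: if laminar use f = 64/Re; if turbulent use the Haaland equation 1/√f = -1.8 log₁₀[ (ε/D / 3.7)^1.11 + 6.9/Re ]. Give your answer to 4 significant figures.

Re = ρVD/μ = 818.7·0.3598·0.02093/0.0015 = 4110.
Re > 4000 → turbulent. ε/D = 1.2e-06/0.02093 = 5.73e-05; Haaland: 1/√f = -1.8 log₁₀[4.58e-06 + 0.00168] = 4.993, so f = 0.04011.

f ≈ 0.04011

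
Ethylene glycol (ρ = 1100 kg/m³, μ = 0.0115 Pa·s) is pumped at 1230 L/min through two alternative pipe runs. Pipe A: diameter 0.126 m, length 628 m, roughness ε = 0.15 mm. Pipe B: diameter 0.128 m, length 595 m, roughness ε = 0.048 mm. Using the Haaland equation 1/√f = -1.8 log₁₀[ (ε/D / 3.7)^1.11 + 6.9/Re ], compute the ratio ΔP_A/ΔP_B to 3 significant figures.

ΔP_A/ΔP_B ≈ 1.21

Pipe A: V = Q/A = 0.0205/0.01247 = 1.644 m/s; Re = 1.981e+04; ε/D = 0.00119; Haaland → f = 0.02804; ΔP_A = f(L/D)(ρV²/2) = 2.078e+05 Pa.
Pipe B: V = Q/A = 0.0205/0.01287 = 1.593 m/s; Re = 1.951e+04; ε/D = 0.000375; Haaland → f = 0.02657; ΔP_B = f(L/D)(ρV²/2) = 1.724e+05 Pa.
ΔP_A/ΔP_B = 2.078e+05/1.724e+05 = 1.21.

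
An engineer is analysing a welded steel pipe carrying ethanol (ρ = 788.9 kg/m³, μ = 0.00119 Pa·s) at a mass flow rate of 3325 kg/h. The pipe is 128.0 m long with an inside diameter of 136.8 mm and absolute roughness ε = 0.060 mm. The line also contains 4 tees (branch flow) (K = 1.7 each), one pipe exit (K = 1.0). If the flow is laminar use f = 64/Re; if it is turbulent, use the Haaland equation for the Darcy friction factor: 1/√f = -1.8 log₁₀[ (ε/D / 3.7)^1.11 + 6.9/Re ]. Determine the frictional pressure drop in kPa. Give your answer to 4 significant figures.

ṁ = 3325 kg/h = 3325/3600 = 0.9236 kg/s.
A = πD²/4 = π(0.1368)²/4 = 0.0147 m²; mean velocity V = ṁ/(ρA) = 0.9236/(788.9 · 0.0147) = 0.07965 m/s.
Reynolds number Re = ρVD/μ = 788.9 · 0.07965 · 0.1368 / 0.00119 = 7224.
Re > 4000 → turbulent. Relative roughness ε/D = 6e-05/0.1368 = 0.000439. Haaland: 1/√f = -1.8 log₁₀[(0.000439/3.7)^1.11 + 6.9/7224] = -1.8 log₁₀[4.39e-05 + 0.000955] = 5.401, so f = 0.03428.
Total minor-loss coefficient ΣK = 4·1.7 + 1·1 = 7.8.
ΔP = [f·L/D + ΣK]·(ρV²/2) = [0.03428·128/0.1368 + 7.8]·(788.9·0.07965²/2) = [32.08 + 7.8]·2.503 = 99.8 Pa.
ΔP = 99.8 Pa = 0.09980 kPa.

ΔP ≈ 0.09980 kPa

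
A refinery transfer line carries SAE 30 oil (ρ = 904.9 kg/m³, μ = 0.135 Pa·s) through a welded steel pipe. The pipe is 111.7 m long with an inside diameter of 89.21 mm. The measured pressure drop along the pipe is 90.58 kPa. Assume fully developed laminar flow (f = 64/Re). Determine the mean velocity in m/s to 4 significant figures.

V ≈ 1.494 m/s

For laminar flow, f = 64/Re with Re = ρVD/μ, so Darcy-Weisbach reduces to ΔP = 32μLV/D². Solving for V: V = ΔP·D²/(32μL) = 9.058e+04·(0.08921)²/(32·0.135·111.7) = 1.494 m/s.
Check: Re = ρVD/μ = 904.9·1.494·0.08921/0.135 = 893.3 < 2300, so the laminar assumption holds.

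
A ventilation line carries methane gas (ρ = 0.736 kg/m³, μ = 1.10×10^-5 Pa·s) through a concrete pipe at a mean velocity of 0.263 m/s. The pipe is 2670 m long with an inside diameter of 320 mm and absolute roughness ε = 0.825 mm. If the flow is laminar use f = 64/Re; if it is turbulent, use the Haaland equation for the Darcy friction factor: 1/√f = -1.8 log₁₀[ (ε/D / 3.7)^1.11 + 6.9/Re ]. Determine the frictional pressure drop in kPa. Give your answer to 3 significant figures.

Reynolds number Re = ρVD/μ = 0.736 · 0.263 · 0.32 / 1.1e-05 = 5631.
Re > 4000 → turbulent. Relative roughness ε/D = 0.000825/0.32 = 0.00258. Haaland: 1/√f = -1.8 log₁₀[(0.00258/3.7)^1.11 + 6.9/5631] = -1.8 log₁₀[0.000313 + 0.00123] = 5.063, so f = 0.03901.
Darcy-Weisbach: ΔP = f(L/D)(ρV²/2) = 0.03901·(2670/0.32)·(0.736·0.263²/2) = 0.03901·8344·0.02545 = 8.285 Pa.
ΔP = 8.285 Pa = 0.00828 kPa.

ΔP ≈ 0.00828 kPa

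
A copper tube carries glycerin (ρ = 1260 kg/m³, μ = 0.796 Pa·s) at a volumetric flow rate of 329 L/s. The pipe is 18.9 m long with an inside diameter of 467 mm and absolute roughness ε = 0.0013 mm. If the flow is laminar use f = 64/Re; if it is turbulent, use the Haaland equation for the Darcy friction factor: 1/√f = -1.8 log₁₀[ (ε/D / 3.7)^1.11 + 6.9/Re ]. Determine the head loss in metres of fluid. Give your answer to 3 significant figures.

Q = 329 L/s = 329/1000 = 0.329 m³/s.
Cross-sectional area A = πD²/4 = π(0.467)²/4 = 0.1713 m²; mean velocity V = Q/A = 0.329/0.1713 = 1.921 m/s.
Reynolds number Re = ρVD/μ = 1260 · 1.921 · 0.467 / 0.796 = 1420.
Re < 2300 → laminar flow, so f = 64/Re = 64/1420 = 0.04507 (the turbulent correlation is not needed).
Darcy-Weisbach: ΔP = f(L/D)(ρV²/2) = 0.04507·(18.9/0.467)·(1260·1.921²/2) = 0.04507·40.47·2324 = 4240 Pa.
Head loss h_f = ΔP/(ρg) = 4240/(1260·9.81) = 0.343 m.

h_f ≈ 0.343 m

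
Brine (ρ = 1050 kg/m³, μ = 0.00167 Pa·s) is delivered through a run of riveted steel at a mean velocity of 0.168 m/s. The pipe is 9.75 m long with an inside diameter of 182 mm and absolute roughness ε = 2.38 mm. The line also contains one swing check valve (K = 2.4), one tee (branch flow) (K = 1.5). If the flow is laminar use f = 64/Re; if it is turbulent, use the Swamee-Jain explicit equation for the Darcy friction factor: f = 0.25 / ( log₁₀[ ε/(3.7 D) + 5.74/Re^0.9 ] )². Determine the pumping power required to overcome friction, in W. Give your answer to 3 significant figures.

P ≈ 0.408 W

Reynolds number Re = ρVD/μ = 1050 · 0.168 · 0.182 / 0.00167 = 1.922e+04.
Re > 4000 → turbulent. Relative roughness ε/D = 0.00238/0.182 = 0.0131. Swamee-Jain: f = 0.25/(log₁₀[0.0131/3.7 + 5.74/1.922e+04^0.9])² = 0.25/(log₁₀[0.00353 + 0.000801])² = 0.25/(-2.363)² = 0.04477.
Total minor-loss coefficient ΣK = 1·2.4 + 1·1.5 = 3.9.
ΔP = [f·L/D + ΣK]·(ρV²/2) = [0.04477·9.75/0.182 + 3.9]·(1050·0.168²/2) = [2.399 + 3.9]·14.82 = 93.33 Pa.
Q = V·A = 0.168·0.02602 = 0.004371 m³/s.
Pumping power P = QΔP = 0.004371·93.33 = 0.4079 W = 0.408 W.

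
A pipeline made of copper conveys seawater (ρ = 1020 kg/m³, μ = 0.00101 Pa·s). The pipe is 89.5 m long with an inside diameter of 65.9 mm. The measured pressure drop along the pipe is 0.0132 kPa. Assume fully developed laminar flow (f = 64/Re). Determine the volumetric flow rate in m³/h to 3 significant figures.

For laminar flow, f = 64/Re with Re = ρVD/μ, so Darcy-Weisbach reduces to ΔP = 32μLV/D². Solving for V: V = ΔP·D²/(32μL) = 13.2·(0.0659)²/(32·0.00101·89.5) = 0.01982 m/s.
Check: Re = ρVD/μ = 1020·0.01982·0.0659/0.00101 = 1319 < 2300, so the laminar assumption holds.
Q = V·A = 0.01982·(π/4·0.0659²) = 6.759e-05 m³/s = 0.243 m³/h.

Q ≈ 0.243 m³/h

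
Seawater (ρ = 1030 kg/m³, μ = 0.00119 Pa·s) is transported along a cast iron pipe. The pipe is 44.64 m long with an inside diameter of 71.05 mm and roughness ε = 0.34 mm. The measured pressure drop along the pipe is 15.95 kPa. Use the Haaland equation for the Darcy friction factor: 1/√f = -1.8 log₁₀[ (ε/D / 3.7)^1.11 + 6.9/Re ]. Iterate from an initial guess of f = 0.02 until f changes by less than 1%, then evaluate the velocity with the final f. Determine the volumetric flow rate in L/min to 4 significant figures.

Q ≈ 299.3 L/min

Rearranging Darcy-Weisbach: V = √(2·ΔP·D/(f·L·ρ)). With ε/D = 0.00034/0.07105 = 0.00479, iterate starting from f = 0.02:
  f = 0.02 → V = √(2·1.595e+04·0.07105/(0.02·44.64·1030)) = 1.57 m/s; Re = ρVD/μ = 9.655e+04; f → 0.03093
  f = 0.03093 → V = 1.262 m/s; Re = 7.763e+04; f → 0.03114
Converged (Δf/f < 1%). With the final f = 0.03114: V = √(2·1.595e+04·0.07105/(0.03114·44.64·1030)) = 1.258 m/s.
Q = V·A = 1.258·(π/4·0.07105²) = 0.004988 m³/s = 299.3 L/min.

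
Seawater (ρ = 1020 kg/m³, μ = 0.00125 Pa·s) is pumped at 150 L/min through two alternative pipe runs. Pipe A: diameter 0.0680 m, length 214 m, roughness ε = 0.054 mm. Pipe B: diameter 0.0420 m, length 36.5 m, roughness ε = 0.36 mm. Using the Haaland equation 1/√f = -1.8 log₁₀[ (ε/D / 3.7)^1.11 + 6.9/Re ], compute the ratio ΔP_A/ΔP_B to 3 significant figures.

ΔP_A/ΔP_B ≈ 0.343

Pipe A: V = Q/A = 0.0025/0.003632 = 0.6884 m/s; Re = 3.82e+04; ε/D = 0.000794; Haaland → f = 0.02413; ΔP_A = f(L/D)(ρV²/2) = 1.836e+04 Pa.
Pipe B: V = Q/A = 0.0025/0.001385 = 1.804 m/s; Re = 6.184e+04; ε/D = 0.00857; Haaland → f = 0.03706; ΔP_B = f(L/D)(ρV²/2) = 5.348e+04 Pa.
ΔP_A/ΔP_B = 1.836e+04/5.348e+04 = 0.343.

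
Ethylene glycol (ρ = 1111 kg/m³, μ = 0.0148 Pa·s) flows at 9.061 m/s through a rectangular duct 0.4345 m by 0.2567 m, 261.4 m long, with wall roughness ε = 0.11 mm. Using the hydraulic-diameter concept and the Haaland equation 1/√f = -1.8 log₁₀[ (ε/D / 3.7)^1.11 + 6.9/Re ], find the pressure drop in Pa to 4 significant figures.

ΔP ≈ 649400 Pa

Hydraulic diameter D_h = 4A/P = 4·(0.4345·0.2567)/(2·(0.4345+0.2567)) = 0.4461/1.382 = 0.3227 m.
Re = ρVD_h/μ = 1111·9.061·0.3227/0.0148 = 2.195e+05.
ε/D_h = 0.00011/0.3227 = 0.000341; Haaland gives 1/√f = -1.8 log₁₀[3.31e-05+3.14e-05] = 7.542, so f = 0.01758.
ΔP = f(L/D_h)(ρV²/2) = 0.01758·261.4/0.3227·4.561e+04 = 6.494e+05 Pa.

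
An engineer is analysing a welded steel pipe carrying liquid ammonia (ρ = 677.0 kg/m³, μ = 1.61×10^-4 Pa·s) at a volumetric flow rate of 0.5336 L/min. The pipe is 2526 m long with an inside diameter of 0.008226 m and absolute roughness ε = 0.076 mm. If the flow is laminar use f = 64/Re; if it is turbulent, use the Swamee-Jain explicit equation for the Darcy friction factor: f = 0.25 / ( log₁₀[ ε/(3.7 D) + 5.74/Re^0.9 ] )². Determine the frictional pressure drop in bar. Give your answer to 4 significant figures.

Q = 0.5336 L/min = 0.5336/60000 = 8.893e-06 m³/s.
Cross-sectional area A = πD²/4 = π(0.008226)²/4 = 5.315e-05 m²; mean velocity V = Q/A = 8.893e-06/5.315e-05 = 0.1673 m/s.
Reynolds number Re = ρVD/μ = 677 · 0.1673 · 0.008226 / 0.000161 = 5788.
Re > 4000 → turbulent. Relative roughness ε/D = 7.6e-05/0.008226 = 0.00924. Swamee-Jain: f = 0.25/(log₁₀[0.00924/3.7 + 5.74/5788^0.9])² = 0.25/(log₁₀[0.0025 + 0.00236])² = 0.25/(-2.314)² = 0.0467.
Darcy-Weisbach: ΔP = f(L/D)(ρV²/2) = 0.0467·(2526/0.008226)·(677·0.1673²/2) = 0.0467·3.071e+05·9.479 = 1.359e+05 Pa.
ΔP = 1.359e+05 Pa = 1.359 bar.

ΔP ≈ 1.359 bar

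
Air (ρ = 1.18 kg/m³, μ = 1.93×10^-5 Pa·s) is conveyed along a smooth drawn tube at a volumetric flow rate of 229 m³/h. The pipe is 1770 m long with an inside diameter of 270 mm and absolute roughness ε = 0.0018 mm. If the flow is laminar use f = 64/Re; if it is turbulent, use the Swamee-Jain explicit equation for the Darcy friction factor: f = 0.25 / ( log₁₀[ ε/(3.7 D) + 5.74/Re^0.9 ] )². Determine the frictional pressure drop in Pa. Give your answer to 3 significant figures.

Q = 229 m³/h = 229/3600 = 0.06361 m³/s.
Cross-sectional area A = πD²/4 = π(0.27)²/4 = 0.05726 m²; mean velocity V = Q/A = 0.06361/0.05726 = 1.111 m/s.
Reynolds number Re = ρVD/μ = 1.18 · 1.111 · 0.27 / 1.93e-05 = 1.834e+04.
Re > 4000 → turbulent. Relative roughness ε/D = 1.8e-06/0.27 = 6.67e-06. Swamee-Jain: f = 0.25/(log₁₀[6.67e-06/3.7 + 5.74/1.834e+04^0.9])² = 0.25/(log₁₀[1.8e-06 + 0.000835])² = 0.25/(-3.077)² = 0.0264.
Darcy-Weisbach: ΔP = f(L/D)(ρV²/2) = 0.0264·(1770/0.27)·(1.18·1.111²/2) = 0.0264·6556·0.7283 = 126 Pa.

ΔP ≈ 126 Pa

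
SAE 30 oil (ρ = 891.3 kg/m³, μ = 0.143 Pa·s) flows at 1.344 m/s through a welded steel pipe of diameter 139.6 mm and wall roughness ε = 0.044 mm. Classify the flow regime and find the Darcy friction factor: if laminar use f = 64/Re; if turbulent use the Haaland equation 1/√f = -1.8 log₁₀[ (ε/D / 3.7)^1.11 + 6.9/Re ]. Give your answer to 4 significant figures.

Re = ρVD/μ = 891.3·1.344·0.1396/0.143 = 1169.
Re < 2300 → laminar, so f = 64/Re = 0.05473 (roughness is irrelevant in laminar flow).

f ≈ 0.05473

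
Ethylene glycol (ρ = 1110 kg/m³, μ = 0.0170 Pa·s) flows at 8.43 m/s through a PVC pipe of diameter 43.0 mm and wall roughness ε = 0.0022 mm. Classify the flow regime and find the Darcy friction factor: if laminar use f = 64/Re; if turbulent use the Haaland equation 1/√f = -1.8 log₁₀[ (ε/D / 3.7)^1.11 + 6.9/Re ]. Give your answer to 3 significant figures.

Re = ρVD/μ = 1110·8.43·0.043/0.017 = 2.367e+04.
Re > 4000 → turbulent. ε/D = 2.2e-06/0.043 = 5.12e-05; Haaland: 1/√f = -1.8 log₁₀[4.04e-06 + 0.000292] = 6.353, so f = 0.02478.

f ≈ 0.0248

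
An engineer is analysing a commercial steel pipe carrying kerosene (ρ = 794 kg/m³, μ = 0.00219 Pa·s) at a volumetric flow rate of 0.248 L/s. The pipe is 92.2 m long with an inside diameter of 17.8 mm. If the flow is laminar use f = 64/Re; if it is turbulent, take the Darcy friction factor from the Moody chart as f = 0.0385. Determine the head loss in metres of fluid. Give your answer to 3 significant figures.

h_f ≈ 10.1 m

Q = 0.248 L/s = 0.248/1000 = 0.000248 m³/s.
Cross-sectional area A = πD²/4 = π(0.0178)²/4 = 0.0002488 m²; mean velocity V = Q/A = 0.000248/0.0002488 = 0.9966 m/s.
Reynolds number Re = ρVD/μ = 794 · 0.9966 · 0.0178 / 0.00219 = 6432.
Re > 4000 → turbulent; use the Moody-chart value f = 0.0385.
Darcy-Weisbach: ΔP = f(L/D)(ρV²/2) = 0.0385·(92.2/0.0178)·(794·0.9966²/2) = 0.0385·5180·394.3 = 7.863e+04 Pa.
Head loss h_f = ΔP/(ρg) = 7.863e+04/(794·9.81) = 10.1 m.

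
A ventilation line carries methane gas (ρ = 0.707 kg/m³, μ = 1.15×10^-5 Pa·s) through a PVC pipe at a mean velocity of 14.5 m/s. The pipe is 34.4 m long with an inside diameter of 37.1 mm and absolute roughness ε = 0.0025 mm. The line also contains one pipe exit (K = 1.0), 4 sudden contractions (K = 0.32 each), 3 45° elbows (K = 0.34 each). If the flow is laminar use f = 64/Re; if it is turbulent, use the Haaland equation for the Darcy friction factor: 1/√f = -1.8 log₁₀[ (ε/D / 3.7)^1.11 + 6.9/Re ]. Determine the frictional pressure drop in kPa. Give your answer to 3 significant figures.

ΔP ≈ 1.83 kPa

Reynolds number Re = ρVD/μ = 0.707 · 14.5 · 0.0371 / 1.15e-05 = 3.307e+04.
Re > 4000 → turbulent. Relative roughness ε/D = 2.5e-06/0.0371 = 6.74e-05. Haaland: 1/√f = -1.8 log₁₀[(6.74e-05/3.7)^1.11 + 6.9/3.307e+04] = -1.8 log₁₀[5.48e-06 + 0.000209] = 6.605, so f = 0.02292.
Total minor-loss coefficient ΣK = 1·1 + 4·0.32 + 3·0.34 = 3.3.
ΔP = [f·L/D + ΣK]·(ρV²/2) = [0.02292·34.4/0.0371 + 3.3]·(0.707·14.5²/2) = [21.26 + 3.3]·74.32 = 1825 Pa.
ΔP = 1825 Pa = 1.83 kPa.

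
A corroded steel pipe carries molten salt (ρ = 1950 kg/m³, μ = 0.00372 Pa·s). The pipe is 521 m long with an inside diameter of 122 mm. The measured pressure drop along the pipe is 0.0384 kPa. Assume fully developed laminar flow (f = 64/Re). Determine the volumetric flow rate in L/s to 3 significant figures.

For laminar flow, f = 64/Re with Re = ρVD/μ, so Darcy-Weisbach reduces to ΔP = 32μLV/D². Solving for V: V = ΔP·D²/(32μL) = 38.4·(0.122)²/(32·0.00372·521) = 0.009216 m/s.
Check: Re = ρVD/μ = 1950·0.009216·0.122/0.00372 = 589.3 < 2300, so the laminar assumption holds.
Q = V·A = 0.009216·(π/4·0.122²) = 0.0001077 m³/s = 0.108 L/s.

Q ≈ 0.108 L/s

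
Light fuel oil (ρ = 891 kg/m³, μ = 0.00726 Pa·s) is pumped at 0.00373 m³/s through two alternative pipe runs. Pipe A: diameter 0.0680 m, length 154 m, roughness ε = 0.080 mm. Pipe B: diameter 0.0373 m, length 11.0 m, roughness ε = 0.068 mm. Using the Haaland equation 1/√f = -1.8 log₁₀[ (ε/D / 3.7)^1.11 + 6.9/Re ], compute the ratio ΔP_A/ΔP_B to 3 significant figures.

Pipe A: V = Q/A = 0.00373/0.003632 = 1.027 m/s; Re = 8571; ε/D = 0.00118; Haaland → f = 0.03365; ΔP_A = f(L/D)(ρV²/2) = 3.581e+04 Pa.
Pipe B: V = Q/A = 0.00373/0.001093 = 3.414 m/s; Re = 1.563e+04; ε/D = 0.00182; Haaland → f = 0.03045; ΔP_B = f(L/D)(ρV²/2) = 4.661e+04 Pa.
ΔP_A/ΔP_B = 3.581e+04/4.661e+04 = 0.768.

ΔP_A/ΔP_B ≈ 0.768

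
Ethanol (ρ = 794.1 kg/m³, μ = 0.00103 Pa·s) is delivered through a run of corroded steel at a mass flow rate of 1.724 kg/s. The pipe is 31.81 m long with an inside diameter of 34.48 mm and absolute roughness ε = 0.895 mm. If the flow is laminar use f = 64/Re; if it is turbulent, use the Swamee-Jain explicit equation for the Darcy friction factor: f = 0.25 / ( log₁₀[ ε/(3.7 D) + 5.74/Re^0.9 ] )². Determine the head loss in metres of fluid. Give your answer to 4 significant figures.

A = πD²/4 = π(0.03448)²/4 = 0.0009337 m²; mean velocity V = ṁ/(ρA) = 1.724/(794.1 · 0.0009337) = 2.325 m/s.
Reynolds number Re = ρVD/μ = 794.1 · 2.325 · 0.03448 / 0.00103 = 6.181e+04.
Re > 4000 → turbulent. Relative roughness ε/D = 0.000895/0.03448 = 0.026. Swamee-Jain: f = 0.25/(log₁₀[0.026/3.7 + 5.74/6.181e+04^0.9])² = 0.25/(log₁₀[0.00702 + 0.00028])² = 0.25/(-2.137)² = 0.05475.
Darcy-Weisbach: ΔP = f(L/D)(ρV²/2) = 0.05475·(31.81/0.03448)·(794.1·2.325²/2) = 0.05475·922.6·2146 = 1.084e+05 Pa.
Head loss h_f = ΔP/(ρg) = 1.084e+05/(794.1·9.81) = 13.92 m.

h_f ≈ 13.92 m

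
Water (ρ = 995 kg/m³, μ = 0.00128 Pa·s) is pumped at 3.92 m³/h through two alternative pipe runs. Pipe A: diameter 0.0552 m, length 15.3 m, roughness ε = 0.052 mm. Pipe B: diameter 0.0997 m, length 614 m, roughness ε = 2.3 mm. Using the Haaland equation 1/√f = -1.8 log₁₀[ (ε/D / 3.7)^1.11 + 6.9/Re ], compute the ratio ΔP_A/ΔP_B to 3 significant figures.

ΔP_A/ΔP_B ≈ 0.242

Pipe A: V = Q/A = 0.001089/0.002393 = 0.455 m/s; Re = 1.952e+04; ε/D = 0.000942; Haaland → f = 0.02765; ΔP_A = f(L/D)(ρV²/2) = 789.3 Pa.
Pipe B: V = Q/A = 0.001089/0.007807 = 0.1395 m/s; Re = 1.081e+04; ε/D = 0.0231; Haaland → f = 0.05466; ΔP_B = f(L/D)(ρV²/2) = 3258 Pa.
ΔP_A/ΔP_B = 789.3/3258 = 0.242.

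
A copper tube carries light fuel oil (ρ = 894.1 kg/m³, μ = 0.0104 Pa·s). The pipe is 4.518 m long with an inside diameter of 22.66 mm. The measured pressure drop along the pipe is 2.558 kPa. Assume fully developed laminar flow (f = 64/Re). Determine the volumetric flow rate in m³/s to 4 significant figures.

For laminar flow, f = 64/Re with Re = ρVD/μ, so Darcy-Weisbach reduces to ΔP = 32μLV/D². Solving for V: V = ΔP·D²/(32μL) = 2558·(0.02266)²/(32·0.0104·4.518) = 0.8736 m/s.
Check: Re = ρVD/μ = 894.1·0.8736·0.02266/0.0104 = 1702 < 2300, so the laminar assumption holds.
Q = V·A = 0.8736·(π/4·0.02266²) = 0.0003523 m³/s = 3.523×10^-4 m³/s.

Q ≈ 3.523×10^-4 m³/s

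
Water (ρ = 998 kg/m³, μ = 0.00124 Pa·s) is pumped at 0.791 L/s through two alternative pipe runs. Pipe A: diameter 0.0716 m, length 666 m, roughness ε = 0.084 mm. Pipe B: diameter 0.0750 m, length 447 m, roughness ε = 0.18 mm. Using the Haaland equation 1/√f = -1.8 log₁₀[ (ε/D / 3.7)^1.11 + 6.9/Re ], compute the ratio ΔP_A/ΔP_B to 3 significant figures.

ΔP_A/ΔP_B ≈ 1.76

Pipe A: V = Q/A = 0.000791/0.004026 = 0.1965 m/s; Re = 1.132e+04; ε/D = 0.00117; Haaland → f = 0.03149; ΔP_A = f(L/D)(ρV²/2) = 5641 Pa.
Pipe B: V = Q/A = 0.000791/0.004418 = 0.179 m/s; Re = 1.081e+04; ε/D = 0.0024; Haaland → f = 0.03356; ΔP_B = f(L/D)(ρV²/2) = 3200 Pa.
ΔP_A/ΔP_B = 5641/3200 = 1.76.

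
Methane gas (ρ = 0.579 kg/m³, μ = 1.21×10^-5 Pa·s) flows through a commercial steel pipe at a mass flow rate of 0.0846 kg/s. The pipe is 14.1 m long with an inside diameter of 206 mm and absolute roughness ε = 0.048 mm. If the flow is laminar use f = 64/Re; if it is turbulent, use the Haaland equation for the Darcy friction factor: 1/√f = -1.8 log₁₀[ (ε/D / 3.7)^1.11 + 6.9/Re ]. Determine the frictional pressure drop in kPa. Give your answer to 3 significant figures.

ΔP ≈ 0.00840 kPa

A = πD²/4 = π(0.206)²/4 = 0.03333 m²; mean velocity V = ṁ/(ρA) = 0.0846/(0.579 · 0.03333) = 4.384 m/s.
Reynolds number Re = ρVD/μ = 0.579 · 4.384 · 0.206 / 1.21e-05 = 4.321e+04.
Re > 4000 → turbulent. Relative roughness ε/D = 4.8e-05/0.206 = 0.000233. Haaland: 1/√f = -1.8 log₁₀[(0.000233/3.7)^1.11 + 6.9/4.321e+04] = -1.8 log₁₀[2.17e-05 + 0.00016] = 6.734, so f = 0.02205.
Darcy-Weisbach: ΔP = f(L/D)(ρV²/2) = 0.02205·(14.1/0.206)·(0.579·4.384²/2) = 0.02205·68.45·5.564 = 8.397 Pa.
ΔP = 8.397 Pa = 0.00840 kPa.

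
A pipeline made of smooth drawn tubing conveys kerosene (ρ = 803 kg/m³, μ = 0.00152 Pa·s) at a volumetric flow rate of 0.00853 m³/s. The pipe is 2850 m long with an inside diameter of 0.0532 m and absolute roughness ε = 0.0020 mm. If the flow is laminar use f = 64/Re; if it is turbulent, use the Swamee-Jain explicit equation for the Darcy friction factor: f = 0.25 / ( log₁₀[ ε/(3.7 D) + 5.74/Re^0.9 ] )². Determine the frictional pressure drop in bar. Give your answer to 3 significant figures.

Cross-sectional area A = πD²/4 = π(0.0532)²/4 = 0.002223 m²; mean velocity V = Q/A = 0.00853/0.002223 = 3.837 m/s.
Reynolds number Re = ρVD/μ = 803 · 3.837 · 0.0532 / 0.00152 = 1.078e+05.
Re > 4000 → turbulent. Relative roughness ε/D = 2e-06/0.0532 = 3.76e-05. Swamee-Jain: f = 0.25/(log₁₀[3.76e-05/3.7 + 5.74/1.078e+05^0.9])² = 0.25/(log₁₀[1.02e-05 + 0.00017])² = 0.25/(-3.745)² = 0.01782.
Darcy-Weisbach: ΔP = f(L/D)(ρV²/2) = 0.01782·(2850/0.0532)·(803·3.837²/2) = 0.01782·5.357e+04·5912 = 5.645e+06 Pa.
ΔP = 5.645e+06 Pa = 56.4 bar.

ΔP ≈ 56.4 bar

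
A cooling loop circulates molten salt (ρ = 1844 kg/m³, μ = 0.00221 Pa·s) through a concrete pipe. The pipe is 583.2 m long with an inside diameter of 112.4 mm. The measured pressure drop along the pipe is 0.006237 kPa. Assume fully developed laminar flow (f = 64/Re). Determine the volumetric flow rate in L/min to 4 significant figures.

Q ≈ 1.137 L/min

For laminar flow, f = 64/Re with Re = ρVD/μ, so Darcy-Weisbach reduces to ΔP = 32μLV/D². Solving for V: V = ΔP·D²/(32μL) = 6.237·(0.1124)²/(32·0.00221·583.2) = 0.001911 m/s.
Check: Re = ρVD/μ = 1844·0.001911·0.1124/0.00221 = 179.2 < 2300, so the laminar assumption holds.
Q = V·A = 0.001911·(π/4·0.1124²) = 1.896e-05 m³/s = 1.137 L/min.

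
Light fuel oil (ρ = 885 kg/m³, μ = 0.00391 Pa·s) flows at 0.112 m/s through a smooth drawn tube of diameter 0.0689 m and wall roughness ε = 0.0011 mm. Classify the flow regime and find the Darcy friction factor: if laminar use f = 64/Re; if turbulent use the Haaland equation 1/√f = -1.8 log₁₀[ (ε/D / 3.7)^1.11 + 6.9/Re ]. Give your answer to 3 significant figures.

f ≈ 0.0366

Re = ρVD/μ = 885·0.112·0.0689/0.00391 = 1747.
Re < 2300 → laminar, so f = 64/Re = 0.03664 (roughness is irrelevant in laminar flow).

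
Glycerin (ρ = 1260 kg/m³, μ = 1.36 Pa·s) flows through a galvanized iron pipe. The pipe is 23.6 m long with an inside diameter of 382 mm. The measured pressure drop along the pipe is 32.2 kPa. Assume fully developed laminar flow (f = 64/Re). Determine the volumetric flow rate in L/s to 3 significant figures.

For laminar flow, f = 64/Re with Re = ρVD/μ, so Darcy-Weisbach reduces to ΔP = 32μLV/D². Solving for V: V = ΔP·D²/(32μL) = 3.22e+04·(0.382)²/(32·1.36·23.6) = 4.575 m/s.
Check: Re = ρVD/μ = 1260·4.575·0.382/1.36 = 1619 < 2300, so the laminar assumption holds.
Q = V·A = 4.575·(π/4·0.382²) = 0.5243 m³/s = 524 L/s.

Q ≈ 524 L/s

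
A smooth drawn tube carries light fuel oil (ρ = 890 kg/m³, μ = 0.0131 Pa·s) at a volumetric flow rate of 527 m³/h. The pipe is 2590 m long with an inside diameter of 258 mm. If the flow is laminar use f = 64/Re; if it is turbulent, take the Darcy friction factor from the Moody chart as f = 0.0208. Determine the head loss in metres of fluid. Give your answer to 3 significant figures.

h_f ≈ 83.4 m

Q = 527 m³/h = 527/3600 = 0.1464 m³/s.
Cross-sectional area A = πD²/4 = π(0.258)²/4 = 0.05228 m²; mean velocity V = Q/A = 0.1464/0.05228 = 2.8 m/s.
Reynolds number Re = ρVD/μ = 890 · 2.8 · 0.258 / 0.0131 = 4.908e+04.
Re > 4000 → turbulent; use the Moody-chart value f = 0.0208.
Darcy-Weisbach: ΔP = f(L/D)(ρV²/2) = 0.0208·(2590/0.258)·(890·2.8²/2) = 0.0208·1.004e+04·3489 = 7.286e+05 Pa.
Head loss h_f = ΔP/(ρg) = 7.286e+05/(890·9.81) = 83.4 m.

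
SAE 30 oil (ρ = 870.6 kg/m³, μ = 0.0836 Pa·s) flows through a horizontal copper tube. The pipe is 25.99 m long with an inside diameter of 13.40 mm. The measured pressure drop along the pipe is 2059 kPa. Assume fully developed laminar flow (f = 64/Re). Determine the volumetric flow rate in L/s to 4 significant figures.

For laminar flow, f = 64/Re with Re = ρVD/μ, so Darcy-Weisbach reduces to ΔP = 32μLV/D². Solving for V: V = ΔP·D²/(32μL) = 2.059e+06·(0.0134)²/(32·0.0836·25.99) = 5.317 m/s.
Check: Re = ρVD/μ = 870.6·5.317·0.0134/0.0836 = 742 < 2300, so the laminar assumption holds.
Q = V·A = 5.317·(π/4·0.0134²) = 0.0007499 m³/s = 0.7499 L/s.

Q ≈ 0.7499 L/s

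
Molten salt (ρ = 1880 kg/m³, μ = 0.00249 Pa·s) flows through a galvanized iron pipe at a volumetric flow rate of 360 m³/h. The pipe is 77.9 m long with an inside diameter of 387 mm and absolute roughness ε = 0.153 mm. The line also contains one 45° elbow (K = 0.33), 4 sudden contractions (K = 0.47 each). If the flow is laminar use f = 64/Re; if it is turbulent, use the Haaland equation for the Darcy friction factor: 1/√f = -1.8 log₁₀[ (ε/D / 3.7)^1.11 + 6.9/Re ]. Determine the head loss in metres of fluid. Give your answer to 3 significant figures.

Q = 360 m³/h = 360/3600 = 0.1 m³/s.
Cross-sectional area A = πD²/4 = π(0.387)²/4 = 0.1176 m²; mean velocity V = Q/A = 0.1/0.1176 = 0.8501 m/s.
Reynolds number Re = ρVD/μ = 1880 · 0.8501 · 0.387 / 0.00249 = 2.484e+05.
Re > 4000 → turbulent. Relative roughness ε/D = 0.000153/0.387 = 0.000395. Haaland: 1/√f = -1.8 log₁₀[(0.000395/3.7)^1.11 + 6.9/2.484e+05] = -1.8 log₁₀[3.91e-05 + 2.78e-05] = 7.515, so f = 0.01771.
Total minor-loss coefficient ΣK = 1·0.33 + 4·0.47 = 2.21.
ΔP = [f·L/D + ΣK]·(ρV²/2) = [0.01771·77.9/0.387 + 2.21]·(1880·0.8501²/2) = [3.564 + 2.21]·679.4 = 3923 Pa.
Head loss h_f = ΔP/(ρg) = 3923/(1880·9.81) = 0.213 m.

h_f ≈ 0.213 m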